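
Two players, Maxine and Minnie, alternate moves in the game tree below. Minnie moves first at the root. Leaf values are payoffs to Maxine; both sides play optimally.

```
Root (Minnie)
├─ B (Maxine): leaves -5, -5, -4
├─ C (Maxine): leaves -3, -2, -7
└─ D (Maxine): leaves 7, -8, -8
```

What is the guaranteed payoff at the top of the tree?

B (Maxine): max(-5, -5, -4) = -4
C (Maxine): max(-3, -2, -7) = -2
D (Maxine): max(7, -8, -8) = 7
Root (Minnie): min(-4, -2, 7) = -4

-4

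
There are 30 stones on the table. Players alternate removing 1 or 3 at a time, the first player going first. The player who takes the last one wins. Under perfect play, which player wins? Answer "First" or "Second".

Second

Mark each pile size as W (mover wins) or L (mover loses):
i:   0  1  2  3  4  5  6  7  8  9 10 11 12 13 14 15 16 17 18 19 20 21 22 23 24 25 26 27 28 29 30
     L  W  L  W  L  W  L  W  L  W  L  W  L  W  L  W  L  W  L  W  L  W  L  W  L  W  L  W  L  W  L
Position 30 is L, so the second player wins.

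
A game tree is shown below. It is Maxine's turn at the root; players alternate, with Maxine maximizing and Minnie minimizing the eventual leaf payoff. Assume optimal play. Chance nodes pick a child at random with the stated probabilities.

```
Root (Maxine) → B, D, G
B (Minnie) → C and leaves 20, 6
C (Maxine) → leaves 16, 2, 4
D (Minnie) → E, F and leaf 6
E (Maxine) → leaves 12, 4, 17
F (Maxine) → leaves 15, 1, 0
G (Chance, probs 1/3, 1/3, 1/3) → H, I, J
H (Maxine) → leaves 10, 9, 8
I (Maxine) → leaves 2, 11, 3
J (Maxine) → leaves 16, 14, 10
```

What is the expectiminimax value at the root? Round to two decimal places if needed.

12.33

C (Maxine): max(16, 2, 4) = 16
B (Minnie): min(16, 20, 6) = 6
E (Maxine): max(12, 4, 17) = 17
F (Maxine): max(15, 1, 0) = 15
D (Minnie): min(17, 15, 6) = 6
H (Maxine): max(10, 9, 8) = 10
I (Maxine): max(2, 11, 3) = 11
J (Maxine): max(16, 14, 10) = 16
G (Chance): 1/3·10 + 1/3·11 + 1/3·16 = 12.33
Root (Maxine): max(6, 6, 12.33) = 12.33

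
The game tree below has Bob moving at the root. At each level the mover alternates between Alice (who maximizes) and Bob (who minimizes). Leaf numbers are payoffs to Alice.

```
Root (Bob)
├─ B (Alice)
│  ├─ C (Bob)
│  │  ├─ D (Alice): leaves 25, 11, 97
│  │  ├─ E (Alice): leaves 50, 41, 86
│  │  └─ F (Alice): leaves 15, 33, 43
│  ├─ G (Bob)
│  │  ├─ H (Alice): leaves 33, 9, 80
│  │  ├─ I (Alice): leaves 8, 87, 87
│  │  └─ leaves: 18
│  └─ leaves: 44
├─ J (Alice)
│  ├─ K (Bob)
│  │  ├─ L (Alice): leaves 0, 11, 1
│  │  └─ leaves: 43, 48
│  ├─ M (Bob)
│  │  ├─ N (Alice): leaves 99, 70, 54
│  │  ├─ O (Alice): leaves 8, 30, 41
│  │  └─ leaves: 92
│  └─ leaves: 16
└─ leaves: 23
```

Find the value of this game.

23

D (Alice): max(25, 11, 97) = 97
E (Alice): max(50, 41, 86) = 86
F (Alice): max(15, 33, 43) = 43
C (Bob): min(97, 86, 43) = 43
H (Alice): max(33, 9, 80) = 80
I (Alice): max(8, 87, 87) = 87
G (Bob): min(80, 87, 18) = 18
B (Alice): max(43, 18, 44) = 44
L (Alice): max(0, 11, 1) = 11
K (Bob): min(11, 43, 48) = 11
N (Alice): max(99, 70, 54) = 99
O (Alice): max(8, 30, 41) = 41
M (Bob): min(99, 41, 92) = 41
J (Alice): max(11, 41, 16) = 41
Root (Bob): min(44, 41, 23) = 23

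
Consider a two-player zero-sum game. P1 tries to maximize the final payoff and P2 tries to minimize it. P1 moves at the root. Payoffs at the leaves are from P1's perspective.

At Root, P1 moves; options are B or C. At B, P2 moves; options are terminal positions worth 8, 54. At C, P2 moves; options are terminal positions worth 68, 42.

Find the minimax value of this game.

B (P2): min(8, 54) = 8
C (P2): min(68, 42) = 42
Root (P1): max(8, 42) = 42

42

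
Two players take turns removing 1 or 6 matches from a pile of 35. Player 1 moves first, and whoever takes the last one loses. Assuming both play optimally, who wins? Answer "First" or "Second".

Positions where the player to move wins (W) vs loses (L):
i:   0  1  2  3  4  5  6  7  8  9 10 11 12 13 14 15 16 17 18 19 20 21 22 23 24 25 26 27 28 29 30 31 32 33 34 35
     W  L  W  L  W  L  W  W  L  W  L  W  L  W  W  L  W  L  W  L  W  W  L  W  L  W  L  W  W  L  W  L  W  L  W  W
Position 35 is W, so the first player wins.

First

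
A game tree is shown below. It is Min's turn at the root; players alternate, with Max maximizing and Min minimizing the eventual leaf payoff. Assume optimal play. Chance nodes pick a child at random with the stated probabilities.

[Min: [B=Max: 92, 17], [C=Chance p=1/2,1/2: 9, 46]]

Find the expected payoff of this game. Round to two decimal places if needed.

27.5

B (Max): max(92, 17) = 92
C (Chance): 1/2·9 + 1/2·46 = 27.5
Root (Min): min(92, 27.5) = 27.5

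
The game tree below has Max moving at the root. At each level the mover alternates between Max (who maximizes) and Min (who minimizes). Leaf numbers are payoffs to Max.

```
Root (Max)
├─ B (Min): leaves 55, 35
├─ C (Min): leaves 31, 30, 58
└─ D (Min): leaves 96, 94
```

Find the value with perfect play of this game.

94

B (Min): min(55, 35) = 35
C (Min): min(31, 30, 58) = 30
D (Min): min(96, 94) = 94
Root (Max): max(35, 30, 94) = 94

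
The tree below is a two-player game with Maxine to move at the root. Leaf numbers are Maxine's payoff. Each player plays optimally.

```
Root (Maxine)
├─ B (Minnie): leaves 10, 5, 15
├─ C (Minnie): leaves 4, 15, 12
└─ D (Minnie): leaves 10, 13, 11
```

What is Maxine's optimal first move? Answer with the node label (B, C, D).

D

B (Minnie): min(10, 5, 15) = 5
C (Minnie): min(4, 15, 12) = 4
D (Minnie): min(10, 13, 11) = 10
Root (Maxine): max(5, 4, 10) = 10
Maxine picks the child with the highest value: D (value 10).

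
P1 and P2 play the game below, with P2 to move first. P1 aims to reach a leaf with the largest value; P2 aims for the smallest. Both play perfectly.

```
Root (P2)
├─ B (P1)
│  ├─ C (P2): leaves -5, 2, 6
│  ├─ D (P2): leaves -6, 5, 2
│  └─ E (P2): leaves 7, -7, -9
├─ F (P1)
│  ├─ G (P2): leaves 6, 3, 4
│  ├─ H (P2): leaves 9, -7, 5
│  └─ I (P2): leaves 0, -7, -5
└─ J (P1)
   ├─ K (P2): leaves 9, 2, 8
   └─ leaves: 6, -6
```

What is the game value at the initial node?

C (P2): min(-5, 2, 6) = -5
D (P2): min(-6, 5, 2) = -6
E (P2): min(7, -7, -9) = -9
B (P1): max(-5, -6, -9) = -5
G (P2): min(6, 3, 4) = 3
H (P2): min(9, -7, 5) = -7
I (P2): min(0, -7, -5) = -7
F (P1): max(3, -7, -7) = 3
K (P2): min(9, 2, 8) = 2
J (P1): max(2, 6, -6) = 6
Root (P2): min(-5, 3, 6) = -5

-5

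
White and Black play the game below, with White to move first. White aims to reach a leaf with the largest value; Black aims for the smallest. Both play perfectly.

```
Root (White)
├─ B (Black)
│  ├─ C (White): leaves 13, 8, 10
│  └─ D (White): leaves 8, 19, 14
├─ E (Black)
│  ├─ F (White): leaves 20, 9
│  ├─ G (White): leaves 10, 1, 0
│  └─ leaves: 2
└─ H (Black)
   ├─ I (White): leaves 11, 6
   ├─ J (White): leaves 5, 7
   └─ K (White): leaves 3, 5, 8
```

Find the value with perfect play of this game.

13

C (White): max(13, 8, 10) = 13
D (White): max(8, 19, 14) = 19
B (Black): min(13, 19) = 13
F (White): max(20, 9) = 20
G (White): max(10, 1, 0) = 10
E (Black): min(20, 10, 2) = 2
I (White): max(11, 6) = 11
J (White): max(5, 7) = 7
K (White): max(3, 5, 8) = 8
H (Black): min(11, 7, 8) = 7
Root (White): max(13, 2, 7) = 13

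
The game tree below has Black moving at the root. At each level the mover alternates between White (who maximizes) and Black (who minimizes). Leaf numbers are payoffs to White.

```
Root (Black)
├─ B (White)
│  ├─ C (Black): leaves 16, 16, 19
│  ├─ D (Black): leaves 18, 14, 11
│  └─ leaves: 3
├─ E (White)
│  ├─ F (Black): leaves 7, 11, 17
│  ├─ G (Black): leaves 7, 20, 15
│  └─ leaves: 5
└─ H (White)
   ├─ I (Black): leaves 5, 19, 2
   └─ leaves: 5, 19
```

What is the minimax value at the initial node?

7

C (Black): min(16, 16, 19) = 16
D (Black): min(18, 14, 11) = 11
B (White): max(16, 11, 3) = 16
F (Black): min(7, 11, 17) = 7
G (Black): min(7, 20, 15) = 7
E (White): max(7, 7, 5) = 7
I (Black): min(5, 19, 2) = 2
H (White): max(2, 5, 19) = 19
Root (Black): min(16, 7, 19) = 7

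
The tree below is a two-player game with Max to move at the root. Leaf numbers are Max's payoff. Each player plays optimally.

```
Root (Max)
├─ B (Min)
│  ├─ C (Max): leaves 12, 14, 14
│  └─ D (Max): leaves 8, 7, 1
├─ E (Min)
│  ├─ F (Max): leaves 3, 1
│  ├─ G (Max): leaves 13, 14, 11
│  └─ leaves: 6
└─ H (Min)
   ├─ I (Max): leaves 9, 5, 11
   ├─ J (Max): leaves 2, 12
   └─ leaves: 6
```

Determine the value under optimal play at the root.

C (Max): max(12, 14, 14) = 14
D (Max): max(8, 7, 1) = 8
B (Min): min(14, 8) = 8
F (Max): max(3, 1) = 3
G (Max): max(13, 14, 11) = 14
E (Min): min(3, 14, 6) = 3
I (Max): max(9, 5, 11) = 11
J (Max): max(2, 12) = 12
H (Min): min(11, 12, 6) = 6
Root (Max): max(8, 3, 6) = 8

8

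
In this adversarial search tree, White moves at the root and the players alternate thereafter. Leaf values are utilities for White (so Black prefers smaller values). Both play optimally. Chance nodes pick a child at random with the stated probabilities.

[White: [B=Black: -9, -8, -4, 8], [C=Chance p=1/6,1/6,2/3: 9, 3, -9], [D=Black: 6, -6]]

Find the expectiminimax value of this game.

B (Black): min(-9, -8, -4, 8) = -9
C (Chance): 1/6·9 + 1/6·3 + 2/3·-9 = -4
D (Black): min(6, -6) = -6
Root (White): max(-9, -4, -6) = -4

-4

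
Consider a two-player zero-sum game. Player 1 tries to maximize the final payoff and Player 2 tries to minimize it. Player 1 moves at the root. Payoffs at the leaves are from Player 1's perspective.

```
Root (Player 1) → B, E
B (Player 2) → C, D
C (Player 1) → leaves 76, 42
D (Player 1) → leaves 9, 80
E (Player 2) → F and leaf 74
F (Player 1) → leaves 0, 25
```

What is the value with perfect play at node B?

C: max(76, 42) = 76
D: max(9, 80) = 80
B: min(76, 80) = 76

76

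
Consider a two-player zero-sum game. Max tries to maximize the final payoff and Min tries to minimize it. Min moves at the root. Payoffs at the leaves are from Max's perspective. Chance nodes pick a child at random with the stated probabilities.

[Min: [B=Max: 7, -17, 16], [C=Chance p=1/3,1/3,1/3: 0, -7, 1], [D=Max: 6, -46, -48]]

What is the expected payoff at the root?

B (Max): max(7, -17, 16) = 16
C (Chance): 1/3·0 + 1/3·-7 + 1/3·1 = -2
D (Max): max(6, -46, -48) = 6
Root (Min): min(16, -2, 6) = -2

-2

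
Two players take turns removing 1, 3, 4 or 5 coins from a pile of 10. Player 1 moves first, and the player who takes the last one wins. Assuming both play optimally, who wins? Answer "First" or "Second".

Second

i:   0  1  2  3  4  5  6  7  8  9 10
     L  W  L  W  W  W  W  W  L  W  L
Position 10 is L, so the second player wins.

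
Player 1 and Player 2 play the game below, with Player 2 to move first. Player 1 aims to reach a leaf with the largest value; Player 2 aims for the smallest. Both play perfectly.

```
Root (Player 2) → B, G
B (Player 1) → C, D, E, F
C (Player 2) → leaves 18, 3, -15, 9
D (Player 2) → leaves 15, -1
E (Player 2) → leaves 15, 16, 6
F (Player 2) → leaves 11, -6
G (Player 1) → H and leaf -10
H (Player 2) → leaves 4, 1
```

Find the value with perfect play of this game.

C (Player 2): min(18, 3, -15, 9) = -15
D (Player 2): min(15, -1) = -1
E (Player 2): min(15, 16, 6) = 6
F (Player 2): min(11, -6) = -6
B (Player 1): max(-15, -1, 6, -6) = 6
H (Player 2): min(4, 1) = 1
G (Player 1): max(1, -10) = 1
Root (Player 2): min(6, 1) = 1

1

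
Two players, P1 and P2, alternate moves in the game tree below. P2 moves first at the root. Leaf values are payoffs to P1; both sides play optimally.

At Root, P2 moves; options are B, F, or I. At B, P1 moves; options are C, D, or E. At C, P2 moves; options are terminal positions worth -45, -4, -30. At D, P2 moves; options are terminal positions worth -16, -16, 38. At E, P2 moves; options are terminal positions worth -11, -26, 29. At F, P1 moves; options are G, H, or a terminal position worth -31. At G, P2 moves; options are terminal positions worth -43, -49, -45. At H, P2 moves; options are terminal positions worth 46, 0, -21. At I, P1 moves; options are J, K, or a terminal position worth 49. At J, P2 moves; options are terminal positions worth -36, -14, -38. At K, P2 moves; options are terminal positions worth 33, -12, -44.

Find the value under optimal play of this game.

-21

C (P2): min(-45, -4, -30) = -45
D (P2): min(-16, -16, 38) = -16
E (P2): min(-11, -26, 29) = -26
B (P1): max(-45, -16, -26) = -16
G (P2): min(-43, -49, -45) = -49
H (P2): min(46, 0, -21) = -21
F (P1): max(-49, -21, -31) = -21
J (P2): min(-36, -14, -38) = -38
K (P2): min(33, -12, -44) = -44
I (P1): max(-38, -44, 49) = 49
Root (P2): min(-16, -21, 49) = -21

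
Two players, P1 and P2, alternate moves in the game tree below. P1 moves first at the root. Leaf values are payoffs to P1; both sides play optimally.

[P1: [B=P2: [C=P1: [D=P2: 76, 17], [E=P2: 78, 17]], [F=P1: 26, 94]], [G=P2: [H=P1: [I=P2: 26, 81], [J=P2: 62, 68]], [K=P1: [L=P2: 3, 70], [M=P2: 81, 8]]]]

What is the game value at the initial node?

17

D (P2): min(76, 17) = 17
E (P2): min(78, 17) = 17
C (P1): max(17, 17) = 17
F (P1): max(26, 94) = 94
B (P2): min(17, 94) = 17
I (P2): min(26, 81) = 26
J (P2): min(62, 68) = 62
H (P1): max(26, 62) = 62
L (P2): min(3, 70) = 3
M (P2): min(81, 8) = 8
K (P1): max(3, 8) = 8
G (P2): min(62, 8) = 8
Root (P1): max(17, 8) = 17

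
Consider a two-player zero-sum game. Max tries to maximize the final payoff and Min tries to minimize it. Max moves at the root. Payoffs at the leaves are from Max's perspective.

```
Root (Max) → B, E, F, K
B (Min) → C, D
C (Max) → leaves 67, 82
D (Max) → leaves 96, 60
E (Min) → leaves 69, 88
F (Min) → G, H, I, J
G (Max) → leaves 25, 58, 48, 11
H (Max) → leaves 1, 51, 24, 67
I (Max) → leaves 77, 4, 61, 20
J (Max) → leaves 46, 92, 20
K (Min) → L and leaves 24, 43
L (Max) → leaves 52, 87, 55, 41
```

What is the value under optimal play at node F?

G: max(25, 58, 48, 11) = 58
H: max(1, 51, 24, 67) = 67
I: max(77, 4, 61, 20) = 77
J: max(46, 92, 20) = 92
F: min(58, 67, 77, 92) = 58

58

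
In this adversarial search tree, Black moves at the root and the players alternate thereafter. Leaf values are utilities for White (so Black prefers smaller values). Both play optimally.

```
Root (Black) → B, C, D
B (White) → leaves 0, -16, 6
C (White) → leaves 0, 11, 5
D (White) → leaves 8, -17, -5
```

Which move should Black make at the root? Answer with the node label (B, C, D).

B

B (White): max(0, -16, 6) = 6
C (White): max(0, 11, 5) = 11
D (White): max(8, -17, -5) = 8
Root (Black): min(6, 11, 8) = 6
Black picks the child with the lowest value: B (value 6).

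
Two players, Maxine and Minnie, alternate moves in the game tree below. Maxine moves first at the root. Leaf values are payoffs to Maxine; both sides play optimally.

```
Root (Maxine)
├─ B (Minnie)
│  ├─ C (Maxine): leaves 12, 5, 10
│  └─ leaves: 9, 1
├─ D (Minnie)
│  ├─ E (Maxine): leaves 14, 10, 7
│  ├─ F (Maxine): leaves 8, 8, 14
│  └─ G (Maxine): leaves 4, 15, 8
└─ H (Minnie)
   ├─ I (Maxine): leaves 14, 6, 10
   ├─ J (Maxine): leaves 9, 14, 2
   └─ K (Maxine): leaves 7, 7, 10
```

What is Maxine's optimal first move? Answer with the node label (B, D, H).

C (Maxine): max(12, 5, 10) = 12
B (Minnie): min(12, 9, 1) = 1
E (Maxine): max(14, 10, 7) = 14
F (Maxine): max(8, 8, 14) = 14
G (Maxine): max(4, 15, 8) = 15
D (Minnie): min(14, 14, 15) = 14
I (Maxine): max(14, 6, 10) = 14
J (Maxine): max(9, 14, 2) = 14
K (Maxine): max(7, 7, 10) = 10
H (Minnie): min(14, 14, 10) = 10
Root (Maxine): max(1, 14, 10) = 14
Maxine picks the child with the highest value: D (value 14).

D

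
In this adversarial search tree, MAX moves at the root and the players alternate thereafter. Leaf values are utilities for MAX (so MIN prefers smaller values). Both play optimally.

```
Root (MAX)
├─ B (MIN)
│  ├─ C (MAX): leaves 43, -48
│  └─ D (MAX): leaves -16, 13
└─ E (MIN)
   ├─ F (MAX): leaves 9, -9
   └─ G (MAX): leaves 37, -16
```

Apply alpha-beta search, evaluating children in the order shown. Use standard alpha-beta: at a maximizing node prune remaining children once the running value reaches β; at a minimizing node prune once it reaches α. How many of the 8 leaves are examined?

6

C [α=-∞,β=+∞]: v=43
D [α=-∞,β=43]: v=13
B [α=-∞,β=+∞]: v=13
F [α=13,β=+∞]: v=9
E [α=13,β=+∞]: v=9 after child 1 ≤ α → α-cutoff, skip 1
Root [α=-∞,β=+∞]: v=13
Leaves evaluated: 6 of 8.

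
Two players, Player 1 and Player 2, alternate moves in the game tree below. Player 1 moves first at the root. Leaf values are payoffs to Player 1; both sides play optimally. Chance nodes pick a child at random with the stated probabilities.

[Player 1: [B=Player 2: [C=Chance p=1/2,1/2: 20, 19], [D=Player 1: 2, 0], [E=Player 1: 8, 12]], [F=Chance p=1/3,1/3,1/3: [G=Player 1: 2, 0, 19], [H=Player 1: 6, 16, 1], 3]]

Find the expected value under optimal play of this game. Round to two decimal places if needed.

C (Chance): 1/2·20 + 1/2·19 = 19.5
D (Player 1): max(2, 0) = 2
E (Player 1): max(8, 12) = 12
B (Player 2): min(19.5, 2, 12) = 2
G (Player 1): max(2, 0, 19) = 19
H (Player 1): max(6, 16, 1) = 16
F (Chance): 1/3·19 + 1/3·16 + 1/3·3 = 12.67
Root (Player 1): max(2, 12.67) = 12.67

12.67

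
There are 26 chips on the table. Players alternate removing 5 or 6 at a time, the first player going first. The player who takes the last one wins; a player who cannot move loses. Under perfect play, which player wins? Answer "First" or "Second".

Mark each pile size as W (mover wins) or L (mover loses):
i:   0  1  2  3  4  5  6  7  8  9 10 11 12 13 14 15 16 17 18 19 20 21 22 23 24 25 26
     L  L  L  L  L  W  W  W  W  W  W  L  L  L  L  L  W  W  W  W  W  W  L  L  L  L  L
Position 26 is L, so the second player wins.

Second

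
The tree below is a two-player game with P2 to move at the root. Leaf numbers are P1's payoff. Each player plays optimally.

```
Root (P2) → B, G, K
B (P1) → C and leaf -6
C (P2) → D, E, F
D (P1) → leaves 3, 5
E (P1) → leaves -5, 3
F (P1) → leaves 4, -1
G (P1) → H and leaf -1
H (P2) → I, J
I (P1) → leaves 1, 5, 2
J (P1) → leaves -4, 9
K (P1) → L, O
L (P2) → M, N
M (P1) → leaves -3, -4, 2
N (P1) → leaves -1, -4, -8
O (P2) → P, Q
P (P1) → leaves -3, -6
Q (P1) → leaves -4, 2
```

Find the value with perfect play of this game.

-1

D (P1): max(3, 5) = 5
E (P1): max(-5, 3) = 3
F (P1): max(4, -1) = 4
C (P2): min(5, 3, 4) = 3
B (P1): max(3, -6) = 3
I (P1): max(1, 5, 2) = 5
J (P1): max(-4, 9) = 9
H (P2): min(5, 9) = 5
G (P1): max(5, -1) = 5
M (P1): max(-3, -4, 2) = 2
N (P1): max(-1, -4, -8) = -1
L (P2): min(2, -1) = -1
P (P1): max(-3, -6) = -3
Q (P1): max(-4, 2) = 2
O (P2): min(-3, 2) = -3
K (P1): max(-1, -3) = -1
Root (P2): min(3, 5, -1) = -1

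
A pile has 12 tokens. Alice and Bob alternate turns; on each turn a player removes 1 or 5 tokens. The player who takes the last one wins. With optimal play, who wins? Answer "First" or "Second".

W/L table (W = player to move can force a win):
i:   0  1  2  3  4  5  6  7  8  9 10 11 12
     L  W  L  W  L  W  L  W  L  W  L  W  L
Position 12 is L, so the second player wins.

Second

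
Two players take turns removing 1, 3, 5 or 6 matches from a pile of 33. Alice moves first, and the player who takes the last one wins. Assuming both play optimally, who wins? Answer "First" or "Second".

Mark each pile size as W (mover wins) or L (mover loses):
i:   0  1  2  3  4  5  6  7  8  9 10 11 12 13 14 15 16 17 18 19 20 21 22 23 24 25 26 27 28 29 30 31 32 33
     L  W  L  W  L  W  W  W  W  W  W  L  W  L  W  L  W  W  W  W  W  W  L  W  L  W  L  W  W  W  W  W  W  L
Position 33 is L, so the second player wins.

Second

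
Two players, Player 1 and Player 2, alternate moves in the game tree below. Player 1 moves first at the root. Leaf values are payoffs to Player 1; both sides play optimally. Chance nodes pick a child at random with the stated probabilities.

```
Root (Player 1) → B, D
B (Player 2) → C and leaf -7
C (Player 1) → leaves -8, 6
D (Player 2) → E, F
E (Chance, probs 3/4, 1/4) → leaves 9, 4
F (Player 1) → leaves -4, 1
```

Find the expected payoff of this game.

1

C (Player 1): max(-8, 6) = 6
B (Player 2): min(6, -7) = -7
E (Chance): 3/4·9 + 1/4·4 = 7.75
F (Player 1): max(-4, 1) = 1
D (Player 2): min(7.75, 1) = 1
Root (Player 1): max(-7, 1) = 1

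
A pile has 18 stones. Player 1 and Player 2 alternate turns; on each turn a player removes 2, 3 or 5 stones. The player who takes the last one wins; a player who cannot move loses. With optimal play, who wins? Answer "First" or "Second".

First

i:   0  1  2  3  4  5  6  7  8  9 10 11 12 13 14 15 16 17 18
     L  L  W  W  W  W  W  L  L  W  W  W  W  W  L  L  W  W  W
Position 18 is W, so the first player wins.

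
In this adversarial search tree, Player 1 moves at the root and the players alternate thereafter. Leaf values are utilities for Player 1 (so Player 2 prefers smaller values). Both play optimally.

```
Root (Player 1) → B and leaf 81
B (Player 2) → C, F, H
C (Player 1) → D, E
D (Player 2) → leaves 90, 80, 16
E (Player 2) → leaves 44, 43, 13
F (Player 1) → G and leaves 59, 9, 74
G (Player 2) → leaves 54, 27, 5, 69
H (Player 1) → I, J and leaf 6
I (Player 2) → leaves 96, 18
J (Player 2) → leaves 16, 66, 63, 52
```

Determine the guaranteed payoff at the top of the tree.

81

D (Player 2): min(90, 80, 16) = 16
E (Player 2): min(44, 43, 13) = 13
C (Player 1): max(16, 13) = 16
G (Player 2): min(54, 27, 5, 69) = 5
F (Player 1): max(5, 59, 9, 74) = 74
I (Player 2): min(96, 18) = 18
J (Player 2): min(16, 66, 63, 52) = 16
H (Player 1): max(18, 16, 6) = 18
B (Player 2): min(16, 74, 18) = 16
Root (Player 1): max(16, 81) = 81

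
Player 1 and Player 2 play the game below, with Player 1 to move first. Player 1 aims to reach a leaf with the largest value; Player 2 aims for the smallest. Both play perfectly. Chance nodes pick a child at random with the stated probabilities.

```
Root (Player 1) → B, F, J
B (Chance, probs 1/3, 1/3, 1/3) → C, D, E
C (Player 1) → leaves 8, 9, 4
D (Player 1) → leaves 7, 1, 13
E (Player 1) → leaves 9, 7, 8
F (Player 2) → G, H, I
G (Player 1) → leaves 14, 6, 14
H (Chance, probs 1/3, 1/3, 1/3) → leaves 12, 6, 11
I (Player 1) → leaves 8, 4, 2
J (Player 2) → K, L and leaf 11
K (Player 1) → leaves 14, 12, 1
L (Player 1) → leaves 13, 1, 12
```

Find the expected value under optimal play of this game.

11

C (Player 1): max(8, 9, 4) = 9
D (Player 1): max(7, 1, 13) = 13
E (Player 1): max(9, 7, 8) = 9
B (Chance): 1/3·9 + 1/3·13 + 1/3·9 = 10.33
G (Player 1): max(14, 6, 14) = 14
H (Chance): 1/3·12 + 1/3·6 + 1/3·11 = 9.67
I (Player 1): max(8, 4, 2) = 8
F (Player 2): min(14, 9.67, 8) = 8
K (Player 1): max(14, 12, 1) = 14
L (Player 1): max(13, 1, 12) = 13
J (Player 2): min(14, 13, 11) = 11
Root (Player 1): max(10.33, 8, 11) = 11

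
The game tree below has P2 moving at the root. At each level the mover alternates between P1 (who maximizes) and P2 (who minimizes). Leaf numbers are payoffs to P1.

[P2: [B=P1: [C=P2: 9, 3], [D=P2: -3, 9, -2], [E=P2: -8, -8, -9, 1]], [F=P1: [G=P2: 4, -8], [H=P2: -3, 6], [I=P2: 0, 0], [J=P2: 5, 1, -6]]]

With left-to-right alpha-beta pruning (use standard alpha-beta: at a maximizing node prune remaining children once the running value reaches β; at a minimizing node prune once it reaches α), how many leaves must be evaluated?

C [α=-∞,β=+∞]: v=3
D [α=3,β=+∞]: v=-3 after child 1 ≤ α → α-cutoff, skip 2
E [α=3,β=+∞]: v=-8 after child 1 ≤ α → α-cutoff, skip 3
B [α=-∞,β=+∞]: v=3
G [α=-∞,β=3]: v=-8
H [α=-8,β=3]: v=-3
I [α=-3,β=3]: v=0
J [α=0,β=3]: v=-6
F [α=-∞,β=3]: v=0
Root [α=-∞,β=+∞]: v=0
Leaves evaluated: 13 of 18.

13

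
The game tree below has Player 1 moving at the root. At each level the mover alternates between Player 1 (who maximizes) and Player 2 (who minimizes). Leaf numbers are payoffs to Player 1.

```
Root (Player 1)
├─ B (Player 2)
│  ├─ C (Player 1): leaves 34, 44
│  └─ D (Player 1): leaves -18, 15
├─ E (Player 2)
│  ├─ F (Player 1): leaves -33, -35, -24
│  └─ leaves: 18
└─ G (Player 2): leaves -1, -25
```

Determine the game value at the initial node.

C (Player 1): max(34, 44) = 44
D (Player 1): max(-18, 15) = 15
B (Player 2): min(44, 15) = 15
F (Player 1): max(-33, -35, -24) = -24
E (Player 2): min(-24, 18) = -24
G (Player 2): min(-1, -25) = -25
Root (Player 1): max(15, -24, -25) = 15

15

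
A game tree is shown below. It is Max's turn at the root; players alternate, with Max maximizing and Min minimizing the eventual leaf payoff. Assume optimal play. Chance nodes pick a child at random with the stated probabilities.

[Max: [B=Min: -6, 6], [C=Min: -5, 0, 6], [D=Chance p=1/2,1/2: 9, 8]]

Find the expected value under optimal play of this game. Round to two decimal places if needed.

8.5

B (Min): min(-6, 6) = -6
C (Min): min(-5, 0, 6) = -5
D (Chance): 1/2·9 + 1/2·8 = 8.5
Root (Max): max(-6, -5, 8.5) = 8.5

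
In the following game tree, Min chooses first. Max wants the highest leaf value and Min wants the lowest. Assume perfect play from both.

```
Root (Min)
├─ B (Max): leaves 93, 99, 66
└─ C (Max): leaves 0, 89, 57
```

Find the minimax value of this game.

B (Max): max(93, 99, 66) = 99
C (Max): max(0, 89, 57) = 89
Root (Min): min(99, 89) = 89

89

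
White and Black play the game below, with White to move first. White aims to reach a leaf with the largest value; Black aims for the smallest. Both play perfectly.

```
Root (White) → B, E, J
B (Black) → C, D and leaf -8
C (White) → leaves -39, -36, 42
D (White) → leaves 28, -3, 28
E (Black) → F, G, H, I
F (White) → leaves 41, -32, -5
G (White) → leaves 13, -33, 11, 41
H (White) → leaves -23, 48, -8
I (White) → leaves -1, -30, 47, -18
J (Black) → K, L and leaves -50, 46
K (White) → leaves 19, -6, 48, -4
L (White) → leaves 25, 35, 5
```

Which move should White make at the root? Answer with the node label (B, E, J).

C (White): max(-39, -36, 42) = 42
D (White): max(28, -3, 28) = 28
B (Black): min(42, 28, -8) = -8
F (White): max(41, -32, -5) = 41
G (White): max(13, -33, 11, 41) = 41
H (White): max(-23, 48, -8) = 48
I (White): max(-1, -30, 47, -18) = 47
E (Black): min(41, 41, 48, 47) = 41
K (White): max(19, -6, 48, -4) = 48
L (White): max(25, 35, 5) = 35
J (Black): min(48, 35, -50, 46) = -50
Root (White): max(-8, 41, -50) = 41
White picks the child with the highest value: E (value 41).

E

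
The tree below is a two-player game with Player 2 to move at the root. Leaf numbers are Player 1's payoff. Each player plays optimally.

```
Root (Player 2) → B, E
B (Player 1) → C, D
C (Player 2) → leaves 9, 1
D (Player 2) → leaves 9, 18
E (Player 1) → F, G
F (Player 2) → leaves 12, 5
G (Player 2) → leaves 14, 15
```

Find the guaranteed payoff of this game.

C (Player 2): min(9, 1) = 1
D (Player 2): min(9, 18) = 9
B (Player 1): max(1, 9) = 9
F (Player 2): min(12, 5) = 5
G (Player 2): min(14, 15) = 14
E (Player 1): max(5, 14) = 14
Root (Player 2): min(9, 14) = 9

9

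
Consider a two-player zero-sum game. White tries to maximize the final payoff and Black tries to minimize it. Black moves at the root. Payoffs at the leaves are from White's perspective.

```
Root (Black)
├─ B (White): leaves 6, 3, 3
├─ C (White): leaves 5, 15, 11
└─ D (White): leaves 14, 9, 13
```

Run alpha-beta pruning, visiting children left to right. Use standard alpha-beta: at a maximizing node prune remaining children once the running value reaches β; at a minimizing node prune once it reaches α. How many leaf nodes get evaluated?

B [α=-∞,β=+∞]: v=6
C [α=-∞,β=6]: v=15 after child 2 ≥ β → β-cutoff, skip 1
D [α=-∞,β=6]: v=14 after child 1 ≥ β → β-cutoff, skip 2
Root [α=-∞,β=+∞]: v=6
Leaves evaluated: 6 of 9.

6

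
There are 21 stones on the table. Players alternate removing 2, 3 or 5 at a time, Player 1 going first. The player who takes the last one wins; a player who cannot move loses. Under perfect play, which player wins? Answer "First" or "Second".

Compute winning (W) and losing (L) positions by backward induction:
i:   0  1  2  3  4  5  6  7  8  9 10 11 12 13 14 15 16 17 18 19 20 21
     L  L  W  W  W  W  W  L  L  W  W  W  W  W  L  L  W  W  W  W  W  L
Position 21 is L, so the second player wins.

Second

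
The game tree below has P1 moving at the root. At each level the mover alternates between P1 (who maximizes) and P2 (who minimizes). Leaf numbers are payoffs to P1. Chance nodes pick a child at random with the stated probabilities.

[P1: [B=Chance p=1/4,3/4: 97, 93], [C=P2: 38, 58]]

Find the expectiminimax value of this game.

B (Chance): 1/4·97 + 3/4·93 = 94
C (P2): min(38, 58) = 38
Root (P1): max(94, 38) = 94

94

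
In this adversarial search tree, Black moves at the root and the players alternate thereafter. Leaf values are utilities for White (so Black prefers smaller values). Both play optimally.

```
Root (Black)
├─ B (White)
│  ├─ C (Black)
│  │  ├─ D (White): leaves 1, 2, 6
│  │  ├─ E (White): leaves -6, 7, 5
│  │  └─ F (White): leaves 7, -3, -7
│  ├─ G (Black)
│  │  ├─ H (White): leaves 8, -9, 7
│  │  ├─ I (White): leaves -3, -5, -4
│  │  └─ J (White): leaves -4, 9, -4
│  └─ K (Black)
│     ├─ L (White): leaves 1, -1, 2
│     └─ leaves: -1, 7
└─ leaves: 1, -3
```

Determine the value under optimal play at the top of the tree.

D (White): max(1, 2, 6) = 6
E (White): max(-6, 7, 5) = 7
F (White): max(7, -3, -7) = 7
C (Black): min(6, 7, 7) = 6
H (White): max(8, -9, 7) = 8
I (White): max(-3, -5, -4) = -3
J (White): max(-4, 9, -4) = 9
G (Black): min(8, -3, 9) = -3
L (White): max(1, -1, 2) = 2
K (Black): min(2, -1, 7) = -1
B (White): max(6, -3, -1) = 6
Root (Black): min(6, 1, -3) = -3

-3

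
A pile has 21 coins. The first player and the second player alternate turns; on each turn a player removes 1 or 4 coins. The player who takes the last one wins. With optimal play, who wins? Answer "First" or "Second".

W/L table (W = player to move can force a win):
i:   0  1  2  3  4  5  6  7  8  9 10 11 12 13 14 15 16 17 18 19 20 21
     L  W  L  W  W  L  W  L  W  W  L  W  L  W  W  L  W  L  W  W  L  W
Position 21 is W, so the first player wins.

First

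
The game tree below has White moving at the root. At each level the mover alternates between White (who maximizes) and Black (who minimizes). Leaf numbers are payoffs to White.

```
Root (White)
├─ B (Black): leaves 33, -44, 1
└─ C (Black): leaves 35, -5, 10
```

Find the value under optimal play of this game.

-5

B (Black): min(33, -44, 1) = -44
C (Black): min(35, -5, 10) = -5
Root (White): max(-44, -5) = -5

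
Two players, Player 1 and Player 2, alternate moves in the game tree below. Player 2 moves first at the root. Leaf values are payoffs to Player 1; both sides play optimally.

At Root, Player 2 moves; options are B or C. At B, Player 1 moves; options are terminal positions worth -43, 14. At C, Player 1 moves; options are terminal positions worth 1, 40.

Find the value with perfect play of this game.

14

B (Player 1): max(-43, 14) = 14
C (Player 1): max(1, 40) = 40
Root (Player 2): min(14, 40) = 14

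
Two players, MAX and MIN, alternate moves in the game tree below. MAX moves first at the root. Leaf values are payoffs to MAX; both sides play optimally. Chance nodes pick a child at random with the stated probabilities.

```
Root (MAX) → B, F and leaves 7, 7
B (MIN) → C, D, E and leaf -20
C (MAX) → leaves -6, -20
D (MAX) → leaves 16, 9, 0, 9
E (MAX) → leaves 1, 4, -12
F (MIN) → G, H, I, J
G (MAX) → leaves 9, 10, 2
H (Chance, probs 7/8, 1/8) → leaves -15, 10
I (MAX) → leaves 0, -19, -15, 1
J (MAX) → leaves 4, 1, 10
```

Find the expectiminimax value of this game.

C (MAX): max(-6, -20) = -6
D (MAX): max(16, 9, 0, 9) = 16
E (MAX): max(1, 4, -12) = 4
B (MIN): min(-6, 16, 4, -20) = -20
G (MAX): max(9, 10, 2) = 10
H (Chance): 7/8·-15 + 1/8·10 = -11.88
I (MAX): max(0, -19, -15, 1) = 1
J (MAX): max(4, 1, 10) = 10
F (MIN): min(10, -11.88, 1, 10) = -11.88
Root (MAX): max(-20, -11.88, 7, 7) = 7

7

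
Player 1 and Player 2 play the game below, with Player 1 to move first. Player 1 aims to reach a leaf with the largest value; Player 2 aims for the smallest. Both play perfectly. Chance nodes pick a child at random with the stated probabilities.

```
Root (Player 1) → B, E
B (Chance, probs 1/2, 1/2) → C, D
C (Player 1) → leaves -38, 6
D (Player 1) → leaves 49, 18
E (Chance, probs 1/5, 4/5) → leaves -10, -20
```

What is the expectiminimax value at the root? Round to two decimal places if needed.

27.5

C (Player 1): max(-38, 6) = 6
D (Player 1): max(49, 18) = 49
B (Chance): 1/2·6 + 1/2·49 = 27.5
E (Chance): 1/5·-10 + 4/5·-20 = -18
Root (Player 1): max(27.5, -18) = 27.5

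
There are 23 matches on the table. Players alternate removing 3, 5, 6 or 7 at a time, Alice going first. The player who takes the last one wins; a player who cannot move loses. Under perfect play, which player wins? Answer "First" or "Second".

First

Mark each pile size as W (mover wins) or L (mover loses):
i:   0  1  2  3  4  5  6  7  8  9 10 11 12 13 14 15 16 17 18 19 20 21 22 23
     L  L  L  W  W  W  W  W  W  W  L  L  L  W  W  W  W  W  W  W  L  L  L  W
Position 23 is W, so the first player wins.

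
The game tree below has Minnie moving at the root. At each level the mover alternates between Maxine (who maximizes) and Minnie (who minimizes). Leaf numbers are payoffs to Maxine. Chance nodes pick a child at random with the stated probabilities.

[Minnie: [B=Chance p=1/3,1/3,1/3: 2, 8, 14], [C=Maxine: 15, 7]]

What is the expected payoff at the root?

B (Chance): 1/3·2 + 1/3·8 + 1/3·14 = 8
C (Maxine): max(15, 7) = 15
Root (Minnie): min(8, 15) = 8

8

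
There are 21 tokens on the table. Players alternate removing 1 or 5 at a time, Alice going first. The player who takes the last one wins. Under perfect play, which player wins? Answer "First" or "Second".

First

Positions where the player to move wins (W) vs loses (L):
i:   0  1  2  3  4  5  6  7  8  9 10 11 12 13 14 15 16 17 18 19 20 21
     L  W  L  W  L  W  L  W  L  W  L  W  L  W  L  W  L  W  L  W  L  W
Position 21 is W, so the first player wins.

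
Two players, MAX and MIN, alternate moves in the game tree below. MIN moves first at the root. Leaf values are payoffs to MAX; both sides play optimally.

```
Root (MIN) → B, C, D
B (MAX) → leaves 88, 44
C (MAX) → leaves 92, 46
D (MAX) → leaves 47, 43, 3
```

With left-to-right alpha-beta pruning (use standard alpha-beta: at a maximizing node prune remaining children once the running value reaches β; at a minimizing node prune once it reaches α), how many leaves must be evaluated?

B [α=-∞,β=+∞]: v=88
C [α=-∞,β=88]: v=92 after child 1 ≥ β → β-cutoff, skip 1
D [α=-∞,β=88]: v=47
Root [α=-∞,β=+∞]: v=47
Leaves evaluated: 6 of 7.

6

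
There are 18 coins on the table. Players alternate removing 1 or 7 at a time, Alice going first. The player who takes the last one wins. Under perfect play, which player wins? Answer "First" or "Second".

Compute winning (W) and losing (L) positions by backward induction:
i:   0  1  2  3  4  5  6  7  8  9 10 11 12 13 14 15 16 17 18
     L  W  L  W  L  W  L  W  L  W  L  W  L  W  L  W  L  W  L
Position 18 is L, so the second player wins.

Second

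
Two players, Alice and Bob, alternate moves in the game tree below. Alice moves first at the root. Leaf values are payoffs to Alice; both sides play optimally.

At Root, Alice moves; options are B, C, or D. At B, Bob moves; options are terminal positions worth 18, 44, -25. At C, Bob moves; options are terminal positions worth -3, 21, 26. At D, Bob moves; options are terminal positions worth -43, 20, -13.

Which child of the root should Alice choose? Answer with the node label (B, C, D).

C

B (Bob): min(18, 44, -25) = -25
C (Bob): min(-3, 21, 26) = -3
D (Bob): min(-43, 20, -13) = -43
Root (Alice): max(-25, -3, -43) = -3
Alice picks the child with the highest value: C (value -3).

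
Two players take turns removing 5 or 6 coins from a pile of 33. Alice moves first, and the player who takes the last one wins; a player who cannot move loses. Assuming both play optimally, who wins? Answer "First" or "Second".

Second

Compute winning (W) and losing (L) positions by backward induction:
i:   0  1  2  3  4  5  6  7  8  9 10 11 12 13 14 15 16 17 18 19 20 21 22 23 24 25 26 27 28 29 30 31 32 33
     L  L  L  L  L  W  W  W  W  W  W  L  L  L  L  L  W  W  W  W  W  W  L  L  L  L  L  W  W  W  W  W  W  L
Position 33 is L, so the second player wins.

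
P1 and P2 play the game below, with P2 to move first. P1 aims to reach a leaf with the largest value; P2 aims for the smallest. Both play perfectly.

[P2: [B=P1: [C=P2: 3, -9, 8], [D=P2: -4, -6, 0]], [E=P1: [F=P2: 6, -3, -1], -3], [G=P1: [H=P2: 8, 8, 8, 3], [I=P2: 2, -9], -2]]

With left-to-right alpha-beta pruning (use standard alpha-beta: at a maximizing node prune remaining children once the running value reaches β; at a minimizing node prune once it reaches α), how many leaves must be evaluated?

13

C [α=-∞,β=+∞]: v=-9
D [α=-9,β=+∞]: v=-6
B [α=-∞,β=+∞]: v=-6
F [α=-∞,β=-6]: v=-3
E [α=-∞,β=-6]: v=-3 after child 1 ≥ β → β-cutoff, skip 1
H [α=-∞,β=-6]: v=3
G [α=-∞,β=-6]: v=3 after child 1 ≥ β → β-cutoff, skip 2
Root [α=-∞,β=+∞]: v=-6
Leaves evaluated: 13 of 17.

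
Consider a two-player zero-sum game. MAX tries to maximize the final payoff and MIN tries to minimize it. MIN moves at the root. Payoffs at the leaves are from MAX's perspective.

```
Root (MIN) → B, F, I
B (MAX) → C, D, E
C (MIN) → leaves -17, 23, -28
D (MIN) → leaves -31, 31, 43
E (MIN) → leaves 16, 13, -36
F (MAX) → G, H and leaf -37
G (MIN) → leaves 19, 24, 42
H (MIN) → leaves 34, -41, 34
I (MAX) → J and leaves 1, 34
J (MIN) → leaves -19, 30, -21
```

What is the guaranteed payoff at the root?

C (MIN): min(-17, 23, -28) = -28
D (MIN): min(-31, 31, 43) = -31
E (MIN): min(16, 13, -36) = -36
B (MAX): max(-28, -31, -36) = -28
G (MIN): min(19, 24, 42) = 19
H (MIN): min(34, -41, 34) = -41
F (MAX): max(19, -41, -37) = 19
J (MIN): min(-19, 30, -21) = -21
I (MAX): max(-21, 1, 34) = 34
Root (MIN): min(-28, 19, 34) = -28

-28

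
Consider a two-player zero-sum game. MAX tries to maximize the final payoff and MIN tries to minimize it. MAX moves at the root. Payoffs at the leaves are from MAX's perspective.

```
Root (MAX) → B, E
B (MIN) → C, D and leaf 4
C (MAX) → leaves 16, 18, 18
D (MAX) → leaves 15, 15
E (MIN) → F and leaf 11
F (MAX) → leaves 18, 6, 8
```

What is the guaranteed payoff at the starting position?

11

C (MAX): max(16, 18, 18) = 18
D (MAX): max(15, 15) = 15
B (MIN): min(18, 15, 4) = 4
F (MAX): max(18, 6, 8) = 18
E (MIN): min(18, 11) = 11
Root (MAX): max(4, 11) = 11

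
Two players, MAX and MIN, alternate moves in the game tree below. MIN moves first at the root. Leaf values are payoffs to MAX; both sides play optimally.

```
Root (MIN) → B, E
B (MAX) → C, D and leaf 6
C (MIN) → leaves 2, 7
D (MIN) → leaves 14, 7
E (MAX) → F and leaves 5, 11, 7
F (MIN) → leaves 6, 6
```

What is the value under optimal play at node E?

F: min(6, 6) = 6
E: max(6, 5, 11, 7) = 11

11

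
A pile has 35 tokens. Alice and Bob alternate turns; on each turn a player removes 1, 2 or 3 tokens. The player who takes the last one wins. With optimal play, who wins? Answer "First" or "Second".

Positions where the player to move wins (W) vs loses (L):
i:   0  1  2  3  4  5  6  7  8  9 10 11 12 13 14 15 16 17 18 19 20 21 22 23 24 25 26 27 28 29 30 31 32 33 34 35
     L  W  W  W  L  W  W  W  L  W  W  W  L  W  W  W  L  W  W  W  L  W  W  W  L  W  W  W  L  W  W  W  L  W  W  W
Position 35 is W, so the first player wins.

First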